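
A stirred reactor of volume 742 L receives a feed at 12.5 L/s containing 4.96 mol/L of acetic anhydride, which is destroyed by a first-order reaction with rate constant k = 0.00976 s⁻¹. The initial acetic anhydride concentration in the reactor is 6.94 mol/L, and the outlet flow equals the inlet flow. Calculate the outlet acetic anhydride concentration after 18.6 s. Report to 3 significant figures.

V dC/dt = Q(C_in − C) − k V C.
This is linear with rate a = Q/V + k = 0.026606 s⁻¹.
C_ss = Q C_in/(Q + kV) = 3.1405 mol/L; C(t) = C_ss + (C₀ − C_ss) e^(−a t).
C(18.6) = 3.1405 + (3.7995)·e^(−0.026606·18.6) = 3.1405 + (3.7995)·0.60965 = 5.4569 mol/L.

5.46 mol/L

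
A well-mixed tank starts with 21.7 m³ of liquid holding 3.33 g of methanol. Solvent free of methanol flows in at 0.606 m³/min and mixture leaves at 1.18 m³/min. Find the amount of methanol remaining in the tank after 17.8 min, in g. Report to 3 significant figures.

0.900 g

Total volume: dV/dt = Q_in − Q_out = -0.57400 m³/min, so V(t) = 21.7 − 0.57400 t and V(17.8) = 11.483 m³.
Solute balance: dm/dt = 0 − Q_out C = −Q_out m/V(t).
dm/m = −Q_out dt/(V₀ − 0.57400 t); integrating gives ln(m/m₀) = −(Q_out/(Q_in−Q_out)) ln(V/V₀).
m = m₀ (V₀/V)^(Q_out/(Q_in−Q_out)) = 3.33 × (21.7/11.483)^(-2.0557) = 0.89993 g.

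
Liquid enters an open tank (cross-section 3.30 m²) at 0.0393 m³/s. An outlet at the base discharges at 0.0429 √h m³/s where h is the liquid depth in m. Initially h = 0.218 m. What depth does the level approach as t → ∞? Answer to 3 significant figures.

A dh/dt = Q_in − 0.0429 √h. Steady state requires inflow = outflow:
Q_in = 0.0429 √h_ss ⇒ √h_ss = 0.0393/0.0429 = 0.91608.
h_ss = 0.91608² = 0.83921 m. (Since h₀ = 0.218 m < h_ss, the level will rise toward this value.)

0.839 m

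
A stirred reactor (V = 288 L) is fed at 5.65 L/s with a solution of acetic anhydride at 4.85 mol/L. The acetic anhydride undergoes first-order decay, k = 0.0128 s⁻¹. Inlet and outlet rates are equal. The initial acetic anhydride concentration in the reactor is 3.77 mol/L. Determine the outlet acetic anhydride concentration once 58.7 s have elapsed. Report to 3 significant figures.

3.06 mol/L

Species balance: V dC/dt = Q C_in − Q C − k V C.
dC/dt = (Q/V) C_in − (Q/V + k) C; effective rate a = Q/V + k = 0.019618 + 0.0128 = 0.032418 s⁻¹.
C_ss = Q C_in/(Q + kV) = 2.9350 mol/L; C(t) = C_ss + (C₀ − C_ss) e^(−a t).
C(58.7) = 2.9350 + (0.83498)·e^(−0.032418·58.7) = 2.9350 + (0.83498)·0.14913 = 3.0595 mol/L.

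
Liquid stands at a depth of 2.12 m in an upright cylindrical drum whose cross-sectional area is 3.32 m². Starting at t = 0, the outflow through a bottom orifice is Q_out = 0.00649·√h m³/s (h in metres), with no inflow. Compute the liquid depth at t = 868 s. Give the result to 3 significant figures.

0.369 m

Mass balance (ρ constant): A dh/dt = −0.00649 √h.
∫ h^(−1/2) dh = −(0.00649/A) ∫ dt, giving 2√h = 2√h₀ − (0.00649/A) t.
√h = √2.12 − 0.00649·868/(2·3.32) = 1.4560 − 0.84839 = 0.60763.
h = 0.60763² = 0.36921 m.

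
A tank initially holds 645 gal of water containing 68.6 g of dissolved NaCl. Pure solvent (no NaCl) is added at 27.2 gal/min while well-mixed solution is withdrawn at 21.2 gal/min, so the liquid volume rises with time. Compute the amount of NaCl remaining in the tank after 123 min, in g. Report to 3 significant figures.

4.63 g

Total volume: dV/dt = Q_in − Q_out = 6.0000 gal/min, so V(t) = 645 + 6.0000 t and V(123) = 1383.0 gal.
Solute balance: dm/dt = 0 − Q_out C = −Q_out m/V(t).
Separate: dm/m = −Q_out dt/V(t) ⇒ ln(m/m₀) = −(Q_out/(Q_in−Q_out)) ln(V/V₀).
m = m₀ (V₀/V)^(Q_out/(Q_in−Q_out)) = 68.6 × (645/1383.0)^(3.5333) = 4.6330 g.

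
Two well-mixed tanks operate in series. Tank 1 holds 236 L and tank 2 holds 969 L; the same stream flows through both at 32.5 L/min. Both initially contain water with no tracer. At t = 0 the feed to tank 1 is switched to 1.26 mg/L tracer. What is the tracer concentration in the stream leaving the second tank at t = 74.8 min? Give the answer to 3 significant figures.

Time constants: τᵢ = Vᵢ/Q for each well-mixed tank.
τ₁ = 236/32.5 = 7.2615 min; τ₂ = 969/32.5 = 29.815 min.
Tank 1: C₁ = C_in(1 − e^(−t/τ₁)). Tank 2 (τ₁ ≠ τ₂): C₂ = C_in[1 − (τ₁ e^(−t/τ₁) − τ₂ e^(−t/τ₂))/(τ₁ − τ₂)].
At t = 74.8: e^(−t/τ₁) = 3.3605e-05, e^(−t/τ₂) = 0.081368.
C₂ = 1.26·[1 − (7.2615·3.3605e-05 − 29.815·0.081368)/(-22.554)] = 1.26·0.89245 = 1.1245 mg/L.

1.12 mg/L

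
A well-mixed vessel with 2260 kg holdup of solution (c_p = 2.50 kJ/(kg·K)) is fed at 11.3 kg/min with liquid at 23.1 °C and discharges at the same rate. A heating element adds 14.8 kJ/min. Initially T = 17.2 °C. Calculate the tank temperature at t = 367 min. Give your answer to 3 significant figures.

22.6 °C

M c_p dT/dt = ṁ c_p (T_in − T) + Q̇.
τ = M/ṁ = 200.00 min; T_ss = T_in + Q̇/(ṁ c_p) = 23.1 + 14.8/(11.3·2.50) = 23.624 °C.
Solution: T(t) = T_ss + (T₀ − T_ss) e^(−t/τ).
T(367) = 23.624 + (-6.4239)·e^(−367/200.00) = 23.624 + (-6.4239)·0.15961 = 22.599 °C.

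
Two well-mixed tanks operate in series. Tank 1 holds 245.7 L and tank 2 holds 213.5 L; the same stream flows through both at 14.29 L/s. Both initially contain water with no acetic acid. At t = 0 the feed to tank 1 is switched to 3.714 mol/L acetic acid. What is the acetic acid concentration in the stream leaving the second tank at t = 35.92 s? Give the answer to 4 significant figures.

Species balance on tank i: dCᵢ/dt = (Cᵢ₋₁ − Cᵢ)/τᵢ with τᵢ = Vᵢ/Q.
τ₁ = 245.7/14.29 = 17.1938 s; τ₂ = 213.5/14.29 = 14.9405 s.
Solving the cascade with C₁(0)=C₂(0)=0 gives C₂(t) = C_in[1 − (τ₁ e^(−t/τ₁) − τ₂ e^(−t/τ₂))/(τ₁ − τ₂)].
At t = 35.92: e^(−t/τ₁) = 0.123796, e^(−t/τ₂) = 0.0903377.
C₂ = 3.714·[1 − (17.1938·0.123796 − 14.9405·0.0903377)/(2.25332)] = 3.714·0.654361 = 2.43030 mol/L.

2.430 mol/L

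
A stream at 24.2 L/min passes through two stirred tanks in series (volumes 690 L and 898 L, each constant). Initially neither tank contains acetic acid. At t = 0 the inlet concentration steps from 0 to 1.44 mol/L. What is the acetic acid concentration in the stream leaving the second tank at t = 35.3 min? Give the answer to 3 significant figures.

0.424 mol/L

Each tank obeys Vᵢ dCᵢ/dt = Q(Cᵢ₋₁ − Cᵢ), so τᵢ = Vᵢ/Q.
τ₁ = 690/24.2 = 28.512 min; τ₂ = 898/24.2 = 37.107 min.
Tank 1: C₁ = C_in(1 − e^(−t/τ₁)). Tank 2 (τ₁ ≠ τ₂): C₂ = C_in[1 − (τ₁ e^(−t/τ₁) − τ₂ e^(−t/τ₂))/(τ₁ − τ₂)].
At t = 35.3: e^(−t/τ₁) = 0.28995, e^(−t/τ₂) = 0.38624.
C₂ = 1.44·[1 − (28.512·0.28995 − 37.107·0.38624)/(-8.5950)] = 1.44·0.29432 = 0.42382 mol/L.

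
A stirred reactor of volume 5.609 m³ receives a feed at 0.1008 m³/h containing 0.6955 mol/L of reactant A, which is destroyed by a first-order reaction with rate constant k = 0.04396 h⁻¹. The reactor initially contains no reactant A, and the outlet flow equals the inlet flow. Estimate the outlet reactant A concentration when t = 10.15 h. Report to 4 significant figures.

V dC/dt = Q(C_in − C) − k V C.
dC/dt = (Q/V) C_in − (Q/V + k) C; effective rate a = Q/V + k = 0.0179711 + 0.04396 = 0.0619311 h⁻¹.
C_ss = Q C_in/(Q + kV) = 0.201820 mol/L; C(t) = C_ss + (C₀ − C_ss) e^(−a t).
C(10.15) = 0.201820 + (-0.201820)·e^(−0.0619311·10.15) = 0.201820 + (-0.201820)·0.533338 = 0.0941816 mol/L.

0.09418 mol/L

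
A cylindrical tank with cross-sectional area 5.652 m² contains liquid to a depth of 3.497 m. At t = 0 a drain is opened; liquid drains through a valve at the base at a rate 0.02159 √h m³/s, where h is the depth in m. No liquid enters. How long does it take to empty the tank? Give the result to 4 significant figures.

979.1 s

With no inflow, A dh/dt = −0.02159 √h.
Separate and integrate: 2(√h − √h₀) = −(0.02159/A) t.
Tank is empty when √h = 0: t_empty = 2A√h₀/0.02159.
t_empty = 2·5.652·√3.497/0.02159 = 11.3040·1.87003/0.02159 = 979.101 s.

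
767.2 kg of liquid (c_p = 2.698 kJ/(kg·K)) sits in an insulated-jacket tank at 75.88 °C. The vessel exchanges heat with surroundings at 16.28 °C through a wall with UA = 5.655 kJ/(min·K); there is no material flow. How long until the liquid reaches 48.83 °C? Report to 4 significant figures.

221.4 min

M c_p dT/dt = −UA(T − T_amb).
τ = M c_p/UA = 366.031 min; T_ss = T_amb = 16.2800 °C.
T(t) = T_ss + (T₀ − T_ss)e^(−t/τ); set T = 48.83:
t = −τ ln[(T − T_ss)/(T₀ − T_ss)] = −366.031 · ln(0.546141) = 221.404 min.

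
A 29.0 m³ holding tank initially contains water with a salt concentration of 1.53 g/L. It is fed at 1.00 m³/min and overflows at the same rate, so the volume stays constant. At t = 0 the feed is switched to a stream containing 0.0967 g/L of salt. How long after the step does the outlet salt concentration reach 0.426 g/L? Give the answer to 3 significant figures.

42.7 min

Species balance: V dC/dt = Q(C_in − C) ⇒ τ = V/Q = 29.000 min.
C(t) = C_in + (C₀ − C_in) e^(−t/τ). Set C = 0.426 and solve for t:
e^(−t/τ) = (C − C_in)/(C₀ − C_in) = (0.426 − 0.0967)/(1.53 − 0.0967) = 0.22975
t = −τ ln(…) = 29.000 × 1.4708 = 42.652 min.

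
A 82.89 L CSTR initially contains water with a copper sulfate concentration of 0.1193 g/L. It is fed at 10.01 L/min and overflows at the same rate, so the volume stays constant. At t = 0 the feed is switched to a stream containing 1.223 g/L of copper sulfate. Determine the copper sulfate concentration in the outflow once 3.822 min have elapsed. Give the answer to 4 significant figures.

0.5273 g/L

Species balance on the tank: V dC/dt = Q(C_in − C).
Time constant τ = V/Q = 82.89/10.01 = 8.28072 min.
This is linear first-order; C(t) = C_in + (C₀ − C_in) e^(−t/τ).
C(3.822) = 1.223 + (0.1193 − 1.223)·e^(−3.822/8.28072) = 1.223 + (-1.10370)·0.630303 = 0.527334 g/L.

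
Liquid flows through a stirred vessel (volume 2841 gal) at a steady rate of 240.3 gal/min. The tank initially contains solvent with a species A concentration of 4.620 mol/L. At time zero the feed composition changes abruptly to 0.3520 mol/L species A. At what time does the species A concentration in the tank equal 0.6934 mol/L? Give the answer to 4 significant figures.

Species balance: V dC/dt = Q(C_in − C) ⇒ τ = V/Q = 11.8227 min.
C(t) = C_in + (C₀ − C_in) e^(−t/τ). Set C = 0.6934 and solve for t:
e^(−t/τ) = (C − C_in)/(C₀ − C_in) = (0.6934 − 0.3520)/(4.620 − 0.3520) = 0.0799906
t = −τ ln(…) = 11.8227 × 2.52585 = 29.8624 min.

29.86 min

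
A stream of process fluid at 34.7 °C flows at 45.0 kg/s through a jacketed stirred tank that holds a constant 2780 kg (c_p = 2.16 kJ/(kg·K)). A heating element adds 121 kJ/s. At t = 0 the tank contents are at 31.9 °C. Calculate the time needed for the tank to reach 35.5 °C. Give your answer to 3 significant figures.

136 s

M c_p dT/dt = ṁ c_p (T_in − T) + Q̇.
τ = M/ṁ = 61.778 s; T_ss = T_in + Q̇/(ṁ c_p) = 35.945 °C.
T(t) = T_ss + (T₀ − T_ss) e^(−t/τ). Set T = 35.5:
e^(−t/τ) = (35.5 − 35.945)/(31.9 − 35.945) = 0.10998
t = −61.778 · ln(0.10998) = 136.37 s.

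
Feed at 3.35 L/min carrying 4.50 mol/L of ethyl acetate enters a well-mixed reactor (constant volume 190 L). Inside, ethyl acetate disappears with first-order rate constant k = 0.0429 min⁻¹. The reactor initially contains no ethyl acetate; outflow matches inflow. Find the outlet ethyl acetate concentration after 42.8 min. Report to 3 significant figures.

1.21 mol/L

Species balance: V dC/dt = Q C_in − Q C − k V C.
This is linear with rate a = Q/V + k = 0.060532 min⁻¹.
C_ss = Q C_in/(Q + kV) = 1.3108 mol/L; C(t) = C_ss + (C₀ − C_ss) e^(−a t).
C(42.8) = 1.3108 + (-1.3108)·e^(−0.060532·42.8) = 1.3108 + (-1.3108)·0.074964 = 1.2125 mol/L.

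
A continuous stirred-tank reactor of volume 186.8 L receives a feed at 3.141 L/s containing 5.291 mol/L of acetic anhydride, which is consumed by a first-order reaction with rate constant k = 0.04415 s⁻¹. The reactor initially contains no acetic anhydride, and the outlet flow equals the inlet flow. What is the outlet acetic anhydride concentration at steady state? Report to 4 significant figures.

V dC/dt = Q(C_in − C) − k V C.
Steady state (dC/dt = 0): C_ss = Q C_in/(Q + kV) = C_in/(1 + kV/Q).
C_ss = 3.141·5.291/(3.141 + 0.04415·186.8) = 16.6190/11.3882 = 1.45932 mol/L.

1.459 mol/L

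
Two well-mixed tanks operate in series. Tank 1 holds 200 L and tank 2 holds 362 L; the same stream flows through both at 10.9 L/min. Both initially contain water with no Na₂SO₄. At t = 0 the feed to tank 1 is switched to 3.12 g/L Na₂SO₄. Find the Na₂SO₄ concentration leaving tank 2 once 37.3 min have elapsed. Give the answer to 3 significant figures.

1.36 g/L

Time constants: τᵢ = Vᵢ/Q for each well-mixed tank.
τ₁ = 200/10.9 = 18.349 min; τ₂ = 362/10.9 = 33.211 min.
Tank 1: C₁ = C_in(1 − e^(−t/τ₁)). Tank 2 (τ₁ ≠ τ₂): C₂ = C_in[1 − (τ₁ e^(−t/τ₁) − τ₂ e^(−t/τ₂))/(τ₁ − τ₂)].
At t = 37.3: e^(−t/τ₁) = 0.13096, e^(−t/τ₂) = 0.32526.
C₂ = 3.12·[1 − (18.349·0.13096 − 33.211·0.32526)/(-14.862)] = 3.12·0.43486 = 1.3568 g/L.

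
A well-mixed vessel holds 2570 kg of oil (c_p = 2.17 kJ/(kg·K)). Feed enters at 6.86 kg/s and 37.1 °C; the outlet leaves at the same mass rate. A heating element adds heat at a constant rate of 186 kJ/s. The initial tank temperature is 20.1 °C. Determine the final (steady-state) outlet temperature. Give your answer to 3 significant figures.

First-law balance (no shaft work): M c_p dT/dt = ṁ c_p (T_in − T) + 186.
At steady state dT/dt = 0 ⇒ T_ss = T_in + Q̇/(ṁ c_p) = 37.1 + 186/(6.86·2.17) = 49.595 °C.

49.6 °C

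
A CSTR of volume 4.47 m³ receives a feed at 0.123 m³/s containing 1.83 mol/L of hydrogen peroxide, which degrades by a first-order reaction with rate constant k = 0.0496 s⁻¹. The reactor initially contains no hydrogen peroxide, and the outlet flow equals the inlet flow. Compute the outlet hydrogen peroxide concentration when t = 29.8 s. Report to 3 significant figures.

0.587 mol/L

Accumulation = in − out − consumed: V dC/dt = Q C_in − Q C − k V C.
This is linear with rate a = Q/V + k = 0.077117 s⁻¹.
C_ss = Q C_in/(Q + kV) = 0.65298 mol/L; C(t) = C_ss + (C₀ − C_ss) e^(−a t).
C(29.8) = 0.65298 + (-0.65298)·e^(−0.077117·29.8) = 0.65298 + (-0.65298)·0.10045 = 0.58739 mol/L.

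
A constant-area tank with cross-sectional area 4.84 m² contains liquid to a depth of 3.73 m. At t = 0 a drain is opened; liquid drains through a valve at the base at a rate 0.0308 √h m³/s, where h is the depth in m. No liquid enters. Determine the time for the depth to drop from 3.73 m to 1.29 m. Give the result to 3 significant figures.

A dh/dt = −Q_out = −0.0308 √h.
This is separable: 2 d(√h)/dt = −0.0308/A, so √h = √h₀ − (0.0308/(2A)) t.
t = 2A(√h₀ − √h)/0.0308 = 2·4.84·(√3.73 − √1.29)/0.0308
  = 9.6800 × (1.9313 − 1.1358) / 0.0308 = 250.03 s.

250 s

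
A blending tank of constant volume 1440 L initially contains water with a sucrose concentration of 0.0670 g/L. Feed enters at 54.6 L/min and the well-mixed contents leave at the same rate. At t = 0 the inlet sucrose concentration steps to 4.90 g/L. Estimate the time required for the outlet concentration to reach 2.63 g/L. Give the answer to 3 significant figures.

Mass balance on the solute (V constant): V dC/dt = Q(C_in − C), so τ = V/Q = 26.374 min.
C(t) = C_in + (C₀ − C_in) e^(−t/τ). Set C = 2.63 and solve for t:
e^(−t/τ) = (C − C_in)/(C₀ − C_in) = (2.63 − 4.90)/(0.0670 − 4.90) = 0.46969
t = −τ ln(…) = 26.374 × 0.75569 = 19.930 min.

19.9 min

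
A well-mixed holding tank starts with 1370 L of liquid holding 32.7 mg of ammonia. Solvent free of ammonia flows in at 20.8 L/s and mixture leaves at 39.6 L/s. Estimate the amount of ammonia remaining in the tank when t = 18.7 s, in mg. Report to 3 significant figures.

Let m(t) be the amount of ammonia. Volume: V(t) = V₀ + (Q_in − Q_out) t = 1370 − 18.800 t; V(18.7) = 1018.4 L.
Species balance (pure solvent in): dm/dt = −Q_out · m/V(t).
Separate: dm/m = −Q_out dt/V(t) ⇒ ln(m/m₀) = −(Q_out/(Q_in−Q_out)) ln(V/V₀).
m = m₀ (V₀/V)^(Q_out/(Q_in−Q_out)) = 32.7 × (1370/1018.4)^(-2.1064) = 17.510 mg.

17.5 mg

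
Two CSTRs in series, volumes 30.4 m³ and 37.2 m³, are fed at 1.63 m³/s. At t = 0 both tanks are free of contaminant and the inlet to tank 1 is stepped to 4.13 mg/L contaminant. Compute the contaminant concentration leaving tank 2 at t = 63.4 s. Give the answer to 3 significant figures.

3.34 mg/L

Species balance on tank i: dCᵢ/dt = (Cᵢ₋₁ − Cᵢ)/τᵢ with τᵢ = Vᵢ/Q.
τ₁ = 30.4/1.63 = 18.650 s; τ₂ = 37.2/1.63 = 22.822 s.
Tank 1: C₁ = C_in(1 − e^(−t/τ₁)). Tank 2 (τ₁ ≠ τ₂): C₂ = C_in[1 − (τ₁ e^(−t/τ₁) − τ₂ e^(−t/τ₂))/(τ₁ − τ₂)].
At t = 63.4: e^(−t/τ₁) = 0.033393, e^(−t/τ₂) = 0.062162.
C₂ = 4.13·[1 − (18.650·0.033393 − 22.822·0.062162)/(-4.1718)] = 4.13·0.80922 = 3.3421 mg/L.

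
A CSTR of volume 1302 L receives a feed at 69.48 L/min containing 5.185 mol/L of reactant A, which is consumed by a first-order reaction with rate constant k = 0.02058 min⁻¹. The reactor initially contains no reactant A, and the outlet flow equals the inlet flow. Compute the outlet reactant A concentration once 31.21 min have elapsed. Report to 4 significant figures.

3.370 mol/L

Accumulation = in − out − consumed: V dC/dt = Q C_in − Q C − k V C.
This is linear with rate a = Q/V + k = 0.0739441 min⁻¹.
C_ss = Q C_in/(Q + kV) = 3.74192 mol/L; C(t) = C_ss + (C₀ − C_ss) e^(−a t).
C(31.21) = 3.74192 + (-3.74192)·e^(−0.0739441·31.21) = 3.74192 + (-3.74192)·0.0994805 = 3.36967 mol/L.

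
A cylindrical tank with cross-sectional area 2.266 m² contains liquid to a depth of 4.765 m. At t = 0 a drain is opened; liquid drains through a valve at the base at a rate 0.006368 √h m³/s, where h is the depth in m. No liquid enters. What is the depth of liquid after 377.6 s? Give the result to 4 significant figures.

2.730 m

Accumulation of liquid (constant cross-section A): A dh/dt = −0.006368 √h.
Separate and integrate: 2(√h − √h₀) = −(0.006368/A) t.
√h = √4.765 − 0.006368·377.6/(2·2.266) = 2.18289 − 0.530573 = 1.65232.
h = 1.65232² = 2.73014 m.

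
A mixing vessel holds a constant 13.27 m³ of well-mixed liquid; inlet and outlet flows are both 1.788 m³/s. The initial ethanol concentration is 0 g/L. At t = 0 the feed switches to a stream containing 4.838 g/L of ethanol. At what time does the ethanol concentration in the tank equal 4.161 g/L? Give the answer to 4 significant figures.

14.60 s

Species balance: V dC/dt = Q(C_in − C) ⇒ τ = V/Q = 7.42170 s.
C(t) = C_in + (C₀ − C_in) e^(−t/τ). Set C = 4.161 and solve for t:
e^(−t/τ) = (C − C_in)/(C₀ − C_in) = (4.161 − 4.838)/(0 − 4.838) = 0.139934
t = −τ ln(…) = 7.42170 × 1.96659 = 14.5954 s.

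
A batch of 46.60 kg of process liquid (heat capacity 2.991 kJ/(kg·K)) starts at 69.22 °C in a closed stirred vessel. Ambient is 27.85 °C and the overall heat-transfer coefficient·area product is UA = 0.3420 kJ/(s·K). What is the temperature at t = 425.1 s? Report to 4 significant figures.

42.43 °C

First-law balance (no shaft work): M c_p dT/dt = −UA(T − T_amb).
dT/dt = (T_ss − T)/τ with T_ss = T_amb = 27.8500 °C, τ = M c_p/UA = 46.60·2.991/0.3420 = 407.546 s.
This is linear first-order; T(t) = T_ss + (T₀ − T_ss) e^(−t/τ).
T(425.1) = 27.8500 + (41.3700)·0.352370 = 42.4275 °C.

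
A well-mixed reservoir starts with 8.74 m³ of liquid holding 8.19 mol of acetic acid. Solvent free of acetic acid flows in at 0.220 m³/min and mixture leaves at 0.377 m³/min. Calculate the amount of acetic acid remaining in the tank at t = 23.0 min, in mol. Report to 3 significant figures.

Let m(t) be the amount of acetic acid. Volume: V(t) = V₀ + (Q_in − Q_out) t = 8.74 − 0.15700 t; V(23.0) = 5.1290 m³.
No acetic acid enters, so dm/dt = −Q_out · (m/V).
Separate: dm/m = −Q_out dt/V(t) ⇒ ln(m/m₀) = −(Q_out/(Q_in−Q_out)) ln(V/V₀).
m = m₀ (V₀/V)^(Q_out/(Q_in−Q_out)) = 8.19 × (8.74/5.1290)^(-2.4013) = 2.2774 mol.

2.28 mol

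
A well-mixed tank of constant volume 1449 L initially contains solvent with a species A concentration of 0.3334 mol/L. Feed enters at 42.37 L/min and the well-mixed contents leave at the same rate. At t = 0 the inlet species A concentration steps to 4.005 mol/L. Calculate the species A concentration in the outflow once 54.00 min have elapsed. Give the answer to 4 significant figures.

Accumulation = in − out for the solute gives V dC/dt = Q(C_in − C).
Rewrite as dC/dt + C/τ = C_in/τ, τ = V/Q = 34.1987 min.
Solution: C(t) = C_in + (C₀ − C_in) e^(−t/τ).
C(54.00) = 4.005 + (0.3334 − 4.005)·e^(−54.00/34.1987) = 4.005 + (-3.67160)·0.206180 = 3.24799 mol/L.

3.248 mol/L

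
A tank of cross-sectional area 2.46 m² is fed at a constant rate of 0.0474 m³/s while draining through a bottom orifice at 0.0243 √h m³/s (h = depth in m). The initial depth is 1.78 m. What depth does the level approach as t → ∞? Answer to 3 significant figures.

A dh/dt = Q_in − 0.0243 √h. Steady state requires inflow = outflow:
Q_in = 0.0243 √h_ss ⇒ √h_ss = 0.0474/0.0243 = 1.9506.
h_ss = 1.9506² = 3.8049 m. (Since h₀ = 1.78 m < h_ss, the level will rise toward this value.)

3.80 m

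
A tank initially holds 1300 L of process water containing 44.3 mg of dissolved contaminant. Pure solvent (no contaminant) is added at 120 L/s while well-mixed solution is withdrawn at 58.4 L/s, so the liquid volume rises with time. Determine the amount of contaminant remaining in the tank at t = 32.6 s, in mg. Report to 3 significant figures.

18.3 mg

Let m(t) be the amount of contaminant. Volume: V(t) = V₀ + (Q_in − Q_out) t = 1300 + 61.600 t; V(32.6) = 3308.2 L.
No contaminant enters, so dm/dt = −Q_out · (m/V).
dm/m = −Q_out dt/(V₀ + 61.600 t); integrating gives ln(m/m₀) = −(Q_out/(Q_in−Q_out)) ln(V/V₀).
m = m₀ (V₀/V)^(Q_out/(Q_in−Q_out)) = 44.3 × (1300/3308.2)^(0.94805) = 18.274 mg.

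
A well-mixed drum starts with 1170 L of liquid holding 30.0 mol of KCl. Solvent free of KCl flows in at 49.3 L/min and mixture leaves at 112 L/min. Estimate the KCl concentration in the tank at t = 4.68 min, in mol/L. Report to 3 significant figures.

0.0204 mol/L

Let m(t) be the amount of KCl. Volume: V(t) = V₀ + (Q_in − Q_out) t = 1170 − 62.700 t; V(4.68) = 876.56 L.
Species balance (pure solvent in): dm/dt = −Q_out · m/V(t).
Separate: dm/m = −Q_out dt/V(t) ⇒ ln(m/m₀) = −(Q_out/(Q_in−Q_out)) ln(V/V₀).
m = m₀ (V₀/V)^(Q_out/(Q_in−Q_out)) = 30.0 × (1170/876.56)^(-1.7863) = 17.911 mol.
C = m/V = 17.911/876.56 = 0.020433 mol/L.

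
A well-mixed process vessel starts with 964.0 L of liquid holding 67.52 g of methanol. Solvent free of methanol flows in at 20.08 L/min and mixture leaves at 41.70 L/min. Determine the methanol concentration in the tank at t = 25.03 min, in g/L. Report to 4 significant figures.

0.03258 g/L

Total volume: dV/dt = Q_in − Q_out = -21.6200 L/min, so V(t) = 964.0 − 21.6200 t and V(25.03) = 422.851 L.
Solute balance: dm/dt = 0 − Q_out C = −Q_out m/V(t).
Separate: dm/m = −Q_out dt/V(t) ⇒ ln(m/m₀) = −(Q_out/(Q_in−Q_out)) ln(V/V₀).
m = m₀ (V₀/V)^(Q_out/(Q_in−Q_out)) = 67.52 × (964.0/422.851)^(-1.92877) = 13.7767 g.
C = m/V = 13.7767/422.851 = 0.0325806 g/L.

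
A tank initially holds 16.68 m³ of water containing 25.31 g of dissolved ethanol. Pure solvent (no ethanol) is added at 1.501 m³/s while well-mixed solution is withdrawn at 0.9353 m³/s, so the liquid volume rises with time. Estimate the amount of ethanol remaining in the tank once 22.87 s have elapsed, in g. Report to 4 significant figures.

Total volume: dV/dt = Q_in − Q_out = 0.565700 m³/s, so V(t) = 16.68 + 0.565700 t and V(22.87) = 29.6176 m³.
Solute balance: dm/dt = 0 − Q_out C = −Q_out m/V(t).
dm/m = −Q_out dt/(V₀ + 0.565700 t); integrating gives ln(m/m₀) = −(Q_out/(Q_in−Q_out)) ln(V/V₀).
m = m₀ (V₀/V)^(Q_out/(Q_in−Q_out)) = 25.31 × (16.68/29.6176)^(1.65335) = 9.79544 g.

9.795 g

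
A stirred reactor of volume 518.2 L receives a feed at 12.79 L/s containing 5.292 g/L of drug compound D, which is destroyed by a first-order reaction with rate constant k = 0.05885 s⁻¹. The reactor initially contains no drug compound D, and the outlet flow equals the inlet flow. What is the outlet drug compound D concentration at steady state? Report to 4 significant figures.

1.564 g/L

Species balance: V dC/dt = Q C_in − Q C − k V C.
At steady state: 0 = Q C_in − (Q + kV) C_ss, so C_ss = Q C_in/(Q + kV).
C_ss = 12.79·5.292/(12.79 + 0.05885·518.2) = 67.6847/43.2861 = 1.56366 g/L.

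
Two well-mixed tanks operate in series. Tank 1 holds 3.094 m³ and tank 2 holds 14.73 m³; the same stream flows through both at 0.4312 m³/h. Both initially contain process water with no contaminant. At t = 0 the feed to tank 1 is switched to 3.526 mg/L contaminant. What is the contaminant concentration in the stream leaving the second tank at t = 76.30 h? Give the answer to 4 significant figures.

3.048 mg/L

Each tank obeys Vᵢ dCᵢ/dt = Q(Cᵢ₋₁ − Cᵢ), so τᵢ = Vᵢ/Q.
τ₁ = 3.094/0.4312 = 7.17532 h; τ₂ = 14.73/0.4312 = 34.1605 h.
Solving the cascade with C₁(0)=C₂(0)=0 gives C₂(t) = C_in[1 − (τ₁ e^(−t/τ₁) − τ₂ e^(−t/τ₂))/(τ₁ − τ₂)].
At t = 76.30: e^(−t/τ₁) = 2.40912e-05, e^(−t/τ₂) = 0.107145.
C₂ = 3.526·[1 − (7.17532·2.40912e-05 − 34.1605·0.107145)/(-26.9852)] = 3.526·0.864372 = 3.04778 mg/L.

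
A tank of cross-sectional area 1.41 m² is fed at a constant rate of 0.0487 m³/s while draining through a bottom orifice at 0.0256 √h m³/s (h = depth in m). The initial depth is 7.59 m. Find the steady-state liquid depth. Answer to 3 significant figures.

Level balance: A dh/dt = 0.0487 − 0.0256 √h. Setting dh/dt = 0:
Q_in = 0.0256 √h_ss ⇒ √h_ss = 0.0487/0.0256 = 1.9023.
h_ss = 1.9023² = 3.6189 m. (Since h₀ = 7.59 m > h_ss, the level will fall toward this value.)

3.62 m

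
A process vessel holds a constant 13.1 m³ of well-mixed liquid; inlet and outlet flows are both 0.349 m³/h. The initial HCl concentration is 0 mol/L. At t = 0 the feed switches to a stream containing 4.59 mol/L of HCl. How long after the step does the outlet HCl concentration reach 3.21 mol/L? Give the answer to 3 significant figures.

45.1 h

Species balance: V dC/dt = Q(C_in − C) ⇒ τ = V/Q = 37.536 h.
C(t) = C_in + (C₀ − C_in) e^(−t/τ). Set C = 3.21 and solve for t:
e^(−t/τ) = (C − C_in)/(C₀ − C_in) = (3.21 − 4.59)/(0 − 4.59) = 0.30065
t = −τ ln(…) = 37.536 × 1.2018 = 45.110 h.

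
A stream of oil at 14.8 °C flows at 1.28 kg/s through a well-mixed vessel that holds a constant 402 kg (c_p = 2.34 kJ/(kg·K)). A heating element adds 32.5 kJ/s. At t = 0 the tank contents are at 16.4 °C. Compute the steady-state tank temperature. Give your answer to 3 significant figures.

First-law balance (no shaft work): M c_p dT/dt = ṁ c_p (T_in − T) + 32.5.
At steady state dT/dt = 0 ⇒ T_ss = T_in + Q̇/(ṁ c_p) = 14.8 + 32.5/(1.28·2.34) = 25.651 °C.

25.7 °C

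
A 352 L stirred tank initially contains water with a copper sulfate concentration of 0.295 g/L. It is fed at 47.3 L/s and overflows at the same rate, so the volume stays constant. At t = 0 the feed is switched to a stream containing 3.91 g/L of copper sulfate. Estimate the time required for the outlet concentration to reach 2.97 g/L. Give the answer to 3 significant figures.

Species balance: V dC/dt = Q(C_in − C) ⇒ τ = V/Q = 7.4419 s.
C(t) = C_in + (C₀ − C_in) e^(−t/τ). Set C = 2.97 and solve for t:
e^(−t/τ) = (C − C_in)/(C₀ − C_in) = (2.97 − 3.91)/(0.295 − 3.91) = 0.26003
t = −τ ln(…) = 7.4419 × 1.3470 = 10.024 s.

10.0 s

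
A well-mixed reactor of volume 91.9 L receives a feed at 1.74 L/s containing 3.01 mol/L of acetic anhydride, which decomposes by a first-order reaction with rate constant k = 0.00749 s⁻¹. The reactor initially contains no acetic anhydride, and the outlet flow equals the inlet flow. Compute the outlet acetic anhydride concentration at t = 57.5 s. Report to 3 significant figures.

Species balance: V dC/dt = Q C_in − Q C − k V C.
dC/dt = (Q/V) C_in − (Q/V + k) C; effective rate a = Q/V + k = 0.018934 + 0.00749 = 0.026424 s⁻¹.
C_ss = Q C_in/(Q + kV) = 2.1568 mol/L; C(t) = C_ss + (C₀ − C_ss) e^(−a t).
C(57.5) = 2.1568 + (-2.1568)·e^(−0.026424·57.5) = 2.1568 + (-2.1568)·0.21885 = 1.6848 mol/L.

1.68 mol/L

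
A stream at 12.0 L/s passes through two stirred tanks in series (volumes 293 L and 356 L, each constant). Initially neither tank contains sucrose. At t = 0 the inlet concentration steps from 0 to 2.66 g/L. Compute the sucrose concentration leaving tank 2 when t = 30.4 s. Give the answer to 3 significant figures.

Each tank obeys Vᵢ dCᵢ/dt = Q(Cᵢ₋₁ − Cᵢ), so τᵢ = Vᵢ/Q.
τ₁ = 293/12.0 = 24.417 s; τ₂ = 356/12.0 = 29.667 s.
Solving the cascade with C₁(0)=C₂(0)=0 gives C₂(t) = C_in[1 − (τ₁ e^(−t/τ₁) − τ₂ e^(−t/τ₂))/(τ₁ − τ₂)].
At t = 30.4: e^(−t/τ₁) = 0.28793, e^(−t/τ₂) = 0.35890.
C₂ = 2.66·[1 − (24.417·0.28793 − 29.667·0.35890)/(-5.2500)] = 2.66·0.31103 = 0.82734 g/L.

0.827 g/L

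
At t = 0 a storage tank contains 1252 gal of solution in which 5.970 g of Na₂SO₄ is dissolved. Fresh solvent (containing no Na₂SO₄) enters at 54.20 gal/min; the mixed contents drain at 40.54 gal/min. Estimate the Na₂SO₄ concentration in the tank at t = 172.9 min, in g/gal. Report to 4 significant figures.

7.108e-05 g/gal

Let m(t) be the amount of Na₂SO₄. Volume: V(t) = V₀ + (Q_in − Q_out) t = 1252 + 13.6600 t; V(172.9) = 3613.81 gal.
Species balance (pure solvent in): dm/dt = −Q_out · m/V(t).
Separate: dm/m = −Q_out dt/V(t) ⇒ ln(m/m₀) = −(Q_out/(Q_in−Q_out)) ln(V/V₀).
m = m₀ (V₀/V)^(Q_out/(Q_in−Q_out)) = 5.970 × (1252/3613.81)^(2.96779) = 0.256873 g.
C = m/V = 0.256873/3613.81 = 7.10809e-05 g/gal.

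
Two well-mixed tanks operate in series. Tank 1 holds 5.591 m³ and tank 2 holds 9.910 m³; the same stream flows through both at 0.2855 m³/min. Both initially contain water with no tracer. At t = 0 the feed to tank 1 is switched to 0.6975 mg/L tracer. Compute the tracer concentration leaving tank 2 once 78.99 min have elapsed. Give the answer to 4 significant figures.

0.5491 mg/L

Time constants: τᵢ = Vᵢ/Q for each well-mixed tank.
τ₁ = 5.591/0.2855 = 19.5832 min; τ₂ = 9.910/0.2855 = 34.7110 min.
Tank 1: C₁ = C_in(1 − e^(−t/τ₁)). Tank 2 (τ₁ ≠ τ₂): C₂ = C_in[1 − (τ₁ e^(−t/τ₁) − τ₂ e^(−t/τ₂))/(τ₁ − τ₂)].
At t = 78.99: e^(−t/τ₁) = 0.0177111, e^(−t/τ₂) = 0.102731.
C₂ = 0.6975·[1 − (19.5832·0.0177111 − 34.7110·0.102731)/(-15.1278)] = 0.6975·0.787211 = 0.549079 mg/L.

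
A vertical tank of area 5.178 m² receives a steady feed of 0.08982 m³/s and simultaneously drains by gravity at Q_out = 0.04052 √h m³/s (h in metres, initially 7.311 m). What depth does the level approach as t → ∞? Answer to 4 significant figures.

Level balance: A dh/dt = 0.08982 − 0.04052 √h. Setting dh/dt = 0:
Q_in = 0.04052 √h_ss ⇒ √h_ss = 0.08982/0.04052 = 2.21668.
h_ss = 2.21668² = 4.91368 m. (Since h₀ = 7.311 m > h_ss, the level will fall toward this value.)

4.914 m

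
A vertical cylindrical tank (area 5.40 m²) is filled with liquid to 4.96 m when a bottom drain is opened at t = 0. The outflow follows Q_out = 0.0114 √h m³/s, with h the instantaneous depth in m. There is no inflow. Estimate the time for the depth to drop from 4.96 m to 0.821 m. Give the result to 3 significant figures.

1250 s

A dh/dt = −Q_out = −0.0114 √h.
Separate and integrate: 2(√h − √h₀) = −(0.0114/A) t.
t = 2A(√h₀ − √h)/0.0114 = 2·5.40·(√4.96 − √0.821)/0.0114
  = 10.800 × (2.2271 − 0.90609) / 0.0114 = 1251.5 s.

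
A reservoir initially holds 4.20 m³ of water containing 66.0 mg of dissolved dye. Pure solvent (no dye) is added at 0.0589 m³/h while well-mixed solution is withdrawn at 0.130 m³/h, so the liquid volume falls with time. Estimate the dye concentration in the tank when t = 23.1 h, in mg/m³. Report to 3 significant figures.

10.4 mg/m³

Let m(t) be the amount of dye. Volume: V(t) = V₀ + (Q_in − Q_out) t = 4.20 − 0.071100 t; V(23.1) = 2.5576 m³.
No dye enters, so dm/dt = −Q_out · (m/V).
dm/m = −Q_out dt/(V₀ − 0.071100 t); integrating gives ln(m/m₀) = −(Q_out/(Q_in−Q_out)) ln(V/V₀).
m = m₀ (V₀/V)^(Q_out/(Q_in−Q_out)) = 66.0 × (4.20/2.5576)^(-1.8284) = 26.648 mg.
C = m/V = 26.648/2.5576 = 10.419 mg/m³.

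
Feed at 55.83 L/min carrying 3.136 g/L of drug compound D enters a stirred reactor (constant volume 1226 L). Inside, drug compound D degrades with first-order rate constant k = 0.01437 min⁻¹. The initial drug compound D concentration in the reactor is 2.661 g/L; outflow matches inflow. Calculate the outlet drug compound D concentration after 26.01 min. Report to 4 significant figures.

V dC/dt = Q(C_in − C) − k V C.
This is linear with rate a = Q/V + k = 0.0599083 min⁻¹.
C_ss = Q C_in/(Q + kV) = 2.38378 g/L; C(t) = C_ss + (C₀ − C_ss) e^(−a t).
C(26.01) = 2.38378 + (0.277221)·e^(−0.0599083·26.01) = 2.38378 + (0.277221)·0.210511 = 2.44214 g/L.

2.442 g/L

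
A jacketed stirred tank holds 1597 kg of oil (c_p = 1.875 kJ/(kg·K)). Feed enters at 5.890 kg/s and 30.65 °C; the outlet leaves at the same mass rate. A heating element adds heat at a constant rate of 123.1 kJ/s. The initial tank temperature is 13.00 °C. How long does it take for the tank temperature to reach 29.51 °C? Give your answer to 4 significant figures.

230.9 s

M c_p dT/dt = ṁ c_p (T_in − T) + Q̇.
τ = M/ṁ = 271.138 s; T_ss = T_in + Q̇/(ṁ c_p) = 41.7966 °C.
T(t) = T_ss + (T₀ − T_ss) e^(−t/τ). Set T = 29.51:
e^(−t/τ) = (29.51 − 41.7966)/(13.00 − 41.7966) = 0.426668
t = −271.138 · ln(0.426668) = 230.941 s.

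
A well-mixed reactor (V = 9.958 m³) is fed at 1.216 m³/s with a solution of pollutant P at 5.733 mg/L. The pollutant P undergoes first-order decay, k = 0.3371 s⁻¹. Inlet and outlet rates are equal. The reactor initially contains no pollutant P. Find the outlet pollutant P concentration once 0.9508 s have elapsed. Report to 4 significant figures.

0.5393 mg/L

Accumulation = in − out − consumed: V dC/dt = Q C_in − Q C − k V C.
This is linear with rate a = Q/V + k = 0.459213 s⁻¹.
C_ss = Q C_in/(Q + kV) = 1.52451 mg/L; C(t) = C_ss + (C₀ − C_ss) e^(−a t).
C(0.9508) = 1.52451 + (-1.52451)·e^(−0.459213·0.9508) = 1.52451 + (-1.52451)·0.646217 = 0.539344 mg/L.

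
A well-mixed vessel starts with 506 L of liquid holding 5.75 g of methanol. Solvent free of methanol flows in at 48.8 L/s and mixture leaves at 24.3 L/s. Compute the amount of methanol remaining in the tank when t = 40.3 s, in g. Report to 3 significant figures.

Total volume: dV/dt = Q_in − Q_out = 24.500 L/s, so V(t) = 506 + 24.500 t and V(40.3) = 1493.3 L.
Solute balance: dm/dt = 0 − Q_out C = −Q_out m/V(t).
dm/m = −Q_out dt/(V₀ + 24.500 t); integrating gives ln(m/m₀) = −(Q_out/(Q_in−Q_out)) ln(V/V₀).
m = m₀ (V₀/V)^(Q_out/(Q_in−Q_out)) = 5.75 × (506/1493.3)^(0.99184) = 1.9656 g.

1.97 g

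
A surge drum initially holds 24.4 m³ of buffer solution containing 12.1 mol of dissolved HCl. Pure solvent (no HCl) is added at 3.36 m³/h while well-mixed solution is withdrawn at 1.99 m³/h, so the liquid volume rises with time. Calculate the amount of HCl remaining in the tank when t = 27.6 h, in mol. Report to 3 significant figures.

3.11 mol

Total volume: dV/dt = Q_in − Q_out = 1.3700 m³/h, so V(t) = 24.4 + 1.3700 t and V(27.6) = 62.212 m³.
Species balance (pure solvent in): dm/dt = −Q_out · m/V(t).
Separate: dm/m = −Q_out dt/V(t) ⇒ ln(m/m₀) = −(Q_out/(Q_in−Q_out)) ln(V/V₀).
m = m₀ (V₀/V)^(Q_out/(Q_in−Q_out)) = 12.1 × (24.4/62.212)^(1.4526) = 3.1070 mol.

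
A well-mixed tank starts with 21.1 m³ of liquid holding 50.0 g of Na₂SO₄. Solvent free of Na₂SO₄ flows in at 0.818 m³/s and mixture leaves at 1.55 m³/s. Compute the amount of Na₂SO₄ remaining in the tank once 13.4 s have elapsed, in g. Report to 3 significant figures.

13.3 g

Total volume: dV/dt = Q_in − Q_out = -0.73200 m³/s, so V(t) = 21.1 − 0.73200 t and V(13.4) = 11.291 m³.
Species balance (pure solvent in): dm/dt = −Q_out · m/V(t).
dm/m = −Q_out dt/(V₀ − 0.73200 t); integrating gives ln(m/m₀) = −(Q_out/(Q_in−Q_out)) ln(V/V₀).
m = m₀ (V₀/V)^(Q_out/(Q_in−Q_out)) = 50.0 × (21.1/11.291)^(-2.1175) = 13.304 g.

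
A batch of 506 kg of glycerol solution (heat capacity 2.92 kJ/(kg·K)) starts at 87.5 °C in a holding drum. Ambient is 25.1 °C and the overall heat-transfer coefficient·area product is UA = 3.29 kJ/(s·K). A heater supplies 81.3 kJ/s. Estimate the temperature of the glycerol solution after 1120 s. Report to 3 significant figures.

Energy balance: M c_p dT/dt = −UA(T − T_amb) + Q̇.
dT/dt = (T_ss − T)/τ with T_ss = T_amb + Q̇/UA = 25.1 + 81.3/3.29 = 49.811 °C, τ = M c_p/UA = 506·2.92/3.29 = 449.09 s.
This is linear first-order; T(t) = T_ss + (T₀ − T_ss) e^(−t/τ).
T(1120) = 49.811 + (37.689)·0.082587 = 52.924 °C.

52.9 °C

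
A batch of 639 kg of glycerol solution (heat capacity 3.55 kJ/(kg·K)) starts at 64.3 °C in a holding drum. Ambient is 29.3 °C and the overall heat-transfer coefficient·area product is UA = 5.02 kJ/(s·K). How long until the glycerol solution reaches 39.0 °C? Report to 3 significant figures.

580 s

Lumped-capacitance energy balance: M c_p dT/dt = UA(T_amb − T).
τ = M c_p/UA = 451.88 s; T_ss = T_amb = 29.300 °C.
T(t) = T_ss + (T₀ − T_ss)e^(−t/τ); set T = 39.0:
t = −τ ln[(T − T_ss)/(T₀ − T_ss)] = −451.88 · ln(0.27714) = 579.87 s.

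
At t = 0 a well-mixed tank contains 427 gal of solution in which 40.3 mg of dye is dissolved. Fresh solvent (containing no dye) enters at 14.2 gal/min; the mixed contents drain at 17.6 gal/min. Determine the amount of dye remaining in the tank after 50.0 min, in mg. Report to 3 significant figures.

2.91 mg

Let m(t) be the amount of dye. Volume: V(t) = V₀ + (Q_in − Q_out) t = 427 − 3.4000 t; V(50.0) = 257.00 gal.
Species balance (pure solvent in): dm/dt = −Q_out · m/V(t).
dm/m = −Q_out dt/(V₀ − 3.4000 t); integrating gives ln(m/m₀) = −(Q_out/(Q_in−Q_out)) ln(V/V₀).
m = m₀ (V₀/V)^(Q_out/(Q_in−Q_out)) = 40.3 × (427/257.00)^(-5.1765) = 2.9102 mg.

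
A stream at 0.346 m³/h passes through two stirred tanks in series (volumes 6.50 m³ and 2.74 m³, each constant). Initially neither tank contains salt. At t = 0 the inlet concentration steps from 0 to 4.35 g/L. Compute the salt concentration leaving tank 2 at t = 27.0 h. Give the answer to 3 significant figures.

2.67 g/L

Each tank obeys Vᵢ dCᵢ/dt = Q(Cᵢ₋₁ − Cᵢ), so τᵢ = Vᵢ/Q.
τ₁ = 6.50/0.346 = 18.786 h; τ₂ = 2.74/0.346 = 7.9191 h.
Tank 1: C₁ = C_in(1 − e^(−t/τ₁)). Tank 2 (τ₁ ≠ τ₂): C₂ = C_in[1 − (τ₁ e^(−t/τ₁) − τ₂ e^(−t/τ₂))/(τ₁ − τ₂)].
At t = 27.0: e^(−t/τ₁) = 0.23758, e^(−t/τ₂) = 0.033058.
C₂ = 4.35·[1 − (18.786·0.23758 − 7.9191·0.033058)/(10.867)] = 4.35·0.61337 = 2.6682 g/L.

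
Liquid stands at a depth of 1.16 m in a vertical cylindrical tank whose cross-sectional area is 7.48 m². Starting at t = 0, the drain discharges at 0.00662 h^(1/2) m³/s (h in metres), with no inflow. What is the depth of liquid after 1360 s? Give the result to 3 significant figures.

0.226 m

Volume balance on the tank: A dh/dt = −0.00662 √h.
∫ h^(−1/2) dh = −(0.00662/A) ∫ dt, giving 2√h = 2√h₀ − (0.00662/A) t.
√h = √1.16 − 0.00662·1360/(2·7.48) = 1.0770 − 0.60182 = 0.47521.
h = 0.47521² = 0.22583 m.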